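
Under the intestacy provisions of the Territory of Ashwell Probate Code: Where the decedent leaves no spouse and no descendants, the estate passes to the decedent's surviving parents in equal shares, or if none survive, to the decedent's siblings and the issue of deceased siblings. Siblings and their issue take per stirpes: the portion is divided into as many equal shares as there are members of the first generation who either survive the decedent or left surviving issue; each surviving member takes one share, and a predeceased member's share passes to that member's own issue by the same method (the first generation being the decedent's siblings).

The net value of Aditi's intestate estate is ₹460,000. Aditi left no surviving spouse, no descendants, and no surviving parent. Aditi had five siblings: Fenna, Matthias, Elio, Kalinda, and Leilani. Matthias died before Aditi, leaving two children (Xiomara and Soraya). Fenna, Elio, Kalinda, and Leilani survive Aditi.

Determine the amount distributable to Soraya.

Soraya receives ₹46,000.

The entire ₹460,000 passes to the siblings and their issue.
That amount (₹460,000) is divided into 5 shares of ₹92,000: Fenna, Elio, Kalinda, and Leilani each take ₹92,000; Matthias's ₹92,000 share passes to Matthias's issue.
Matthias's share (₹92,000) is divided into 2 shares of ₹46,000: Xiomara and Soraya each take ₹46,000.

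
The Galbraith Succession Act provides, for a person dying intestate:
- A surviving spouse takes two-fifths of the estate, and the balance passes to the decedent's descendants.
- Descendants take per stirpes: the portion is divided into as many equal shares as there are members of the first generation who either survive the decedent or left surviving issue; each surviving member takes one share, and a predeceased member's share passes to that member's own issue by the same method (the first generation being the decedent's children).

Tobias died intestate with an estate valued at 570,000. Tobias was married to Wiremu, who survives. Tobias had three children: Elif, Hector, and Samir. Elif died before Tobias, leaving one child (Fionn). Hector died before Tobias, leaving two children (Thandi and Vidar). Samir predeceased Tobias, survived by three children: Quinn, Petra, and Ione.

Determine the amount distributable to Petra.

Wiremu takes two-fifths of 570,000 = 228,000. The remaining 342,000 passes to the descendants.
The descendants' portion (342,000) is divided into 3 shares of 114,000: Elif's 114,000 share passes to Elif's issue; Hector's 114,000 share passes to Hector's issue; Samir's 114,000 share passes to Samir's issue.
Elif's share (114,000) passes entirely to Fionn.
Hector's share (114,000) is divided into 2 shares of 57,000: Thandi and Vidar each take 57,000.
Samir's share (114,000) is divided into 3 shares of 38,000: Quinn, Petra, and Ione each take 38,000.

Petra receives 38,000.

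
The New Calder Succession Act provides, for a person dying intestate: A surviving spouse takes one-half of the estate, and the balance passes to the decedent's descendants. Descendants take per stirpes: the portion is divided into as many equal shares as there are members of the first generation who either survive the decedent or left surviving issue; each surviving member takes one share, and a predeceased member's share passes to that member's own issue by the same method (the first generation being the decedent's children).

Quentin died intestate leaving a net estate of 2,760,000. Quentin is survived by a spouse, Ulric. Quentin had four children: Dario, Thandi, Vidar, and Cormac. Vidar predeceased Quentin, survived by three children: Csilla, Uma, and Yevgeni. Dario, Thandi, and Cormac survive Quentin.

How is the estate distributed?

Ulric: 1,380,000; Dario: 345,000; Thandi: 345,000; Csilla: 115,000; Uma: 115,000; Yevgeni: 115,000; Cormac: 345,000

Ulric takes one-half of 2,760,000 = 1,380,000. The remaining 1,380,000 passes to the descendants.
The descendants' portion (1,380,000) is divided into 4 shares of 345,000: Dario, Thandi, and Cormac each take 345,000; Vidar's 345,000 share passes to Vidar's issue.
Vidar's share (345,000) is divided into 3 shares of 115,000: Csilla, Uma, and Yevgeni each take 115,000.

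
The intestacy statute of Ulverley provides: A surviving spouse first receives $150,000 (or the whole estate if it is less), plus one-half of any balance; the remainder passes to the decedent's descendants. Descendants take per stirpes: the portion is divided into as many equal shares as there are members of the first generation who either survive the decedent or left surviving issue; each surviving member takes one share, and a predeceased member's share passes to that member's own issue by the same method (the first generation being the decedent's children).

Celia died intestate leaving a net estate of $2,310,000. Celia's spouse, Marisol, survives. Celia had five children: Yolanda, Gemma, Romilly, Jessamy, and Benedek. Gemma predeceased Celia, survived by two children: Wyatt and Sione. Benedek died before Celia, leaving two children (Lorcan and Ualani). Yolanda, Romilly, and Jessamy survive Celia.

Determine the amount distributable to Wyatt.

Marisol first takes $150,000, leaving a balance of $2,160,000. Marisol then takes one-half of the balance ($1,080,000), for a total of $1,230,000. The remaining $1,080,000 passes to the descendants.
The descendants' portion ($1,080,000) is divided into 5 shares of $216,000: Yolanda, Romilly, and Jessamy each take $216,000; Gemma's $216,000 share passes to Gemma's issue; Benedek's $216,000 share passes to Benedek's issue.
Gemma's share ($216,000) is divided into 2 shares of $108,000: Wyatt and Sione each take $108,000.
Benedek's share ($216,000) is divided into 2 shares of $108,000: Lorcan and Ualani each take $108,000.

Wyatt receives $108,000.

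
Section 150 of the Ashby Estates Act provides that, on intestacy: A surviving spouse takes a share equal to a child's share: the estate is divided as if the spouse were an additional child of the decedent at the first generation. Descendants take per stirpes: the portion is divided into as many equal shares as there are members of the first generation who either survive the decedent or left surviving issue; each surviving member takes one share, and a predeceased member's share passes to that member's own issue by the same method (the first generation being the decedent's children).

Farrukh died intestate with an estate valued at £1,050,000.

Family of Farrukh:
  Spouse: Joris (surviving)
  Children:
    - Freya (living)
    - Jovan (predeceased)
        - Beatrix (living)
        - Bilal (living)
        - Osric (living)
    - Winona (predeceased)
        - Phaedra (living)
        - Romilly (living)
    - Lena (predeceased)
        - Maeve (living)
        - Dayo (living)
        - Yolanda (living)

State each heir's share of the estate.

Joris: £210,000; Freya: £210,000; Beatrix: £70,000; Bilal: £70,000; Osric: £70,000; Phaedra: £105,000; Romilly: £105,000; Maeve: £70,000; Dayo: £70,000; Yolanda: £70,000

The spouse counts as an additional share at the children's level, so there are 5 primary shares of £210,000. Joris takes one such share (£210,000).
The children's combined portion (£840,000) is divided into 4 shares of £210,000: Freya takes £210,000; Jovan's £210,000 share passes to Jovan's issue; Winona's £210,000 share passes to Winona's issue; Lena's £210,000 share passes to Lena's issue.
Jovan's share (£210,000) is divided into 3 shares of £70,000: Beatrix, Bilal, and Osric each take £70,000.
Winona's share (£210,000) is divided into 2 shares of £105,000: Phaedra and Romilly each take £105,000.
Lena's share (£210,000) is divided into 3 shares of £70,000: Maeve, Dayo, and Yolanda each take £70,000.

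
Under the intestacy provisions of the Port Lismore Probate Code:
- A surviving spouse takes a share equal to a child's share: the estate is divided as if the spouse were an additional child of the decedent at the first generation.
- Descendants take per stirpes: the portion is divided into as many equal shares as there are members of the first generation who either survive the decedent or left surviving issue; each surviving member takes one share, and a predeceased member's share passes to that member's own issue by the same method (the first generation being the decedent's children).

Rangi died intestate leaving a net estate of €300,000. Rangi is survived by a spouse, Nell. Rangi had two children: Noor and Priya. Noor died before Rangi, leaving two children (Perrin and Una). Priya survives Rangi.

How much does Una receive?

Una receives €50,000.

The spouse counts as an additional share at the children's level, so there are 3 primary shares of €100,000. Nell takes one such share (€100,000).
The children's combined portion (€200,000) is divided into 2 shares of €100,000: Priya takes €100,000; Noor's €100,000 share passes to Noor's issue.
Noor's share (€100,000) is divided into 2 shares of €50,000: Perrin and Una each take €50,000.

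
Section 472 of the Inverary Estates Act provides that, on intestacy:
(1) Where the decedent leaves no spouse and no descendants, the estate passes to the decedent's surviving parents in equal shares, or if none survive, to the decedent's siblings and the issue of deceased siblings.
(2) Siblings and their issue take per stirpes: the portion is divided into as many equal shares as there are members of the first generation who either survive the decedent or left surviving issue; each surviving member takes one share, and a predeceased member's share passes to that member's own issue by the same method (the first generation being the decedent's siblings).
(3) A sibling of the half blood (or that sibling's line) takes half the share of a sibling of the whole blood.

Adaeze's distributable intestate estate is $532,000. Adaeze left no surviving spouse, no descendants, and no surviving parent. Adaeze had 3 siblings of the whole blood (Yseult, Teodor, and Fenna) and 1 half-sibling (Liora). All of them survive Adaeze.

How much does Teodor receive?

Teodor receives $152,000.

The entire $532,000 passes to the siblings and their issue.
Counting each half-blood sibling's line as half a unit, there are 7/2 units in $532,000, so one unit is $152,000. Whole-blood lines (Yseult, Teodor, and Fenna) take $152,000 each; half-blood lines (Liora) take $76,000 each.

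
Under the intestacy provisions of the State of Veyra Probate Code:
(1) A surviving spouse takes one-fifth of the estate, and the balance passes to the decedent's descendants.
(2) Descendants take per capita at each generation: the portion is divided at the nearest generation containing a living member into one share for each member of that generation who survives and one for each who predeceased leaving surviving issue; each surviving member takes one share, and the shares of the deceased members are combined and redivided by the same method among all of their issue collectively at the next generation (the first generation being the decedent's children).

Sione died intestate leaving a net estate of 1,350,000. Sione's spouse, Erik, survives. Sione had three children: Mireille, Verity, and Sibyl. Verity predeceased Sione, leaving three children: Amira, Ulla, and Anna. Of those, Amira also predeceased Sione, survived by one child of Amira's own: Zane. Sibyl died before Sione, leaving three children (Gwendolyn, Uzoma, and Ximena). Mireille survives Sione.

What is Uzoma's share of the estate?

Uzoma receives 120,000.

Erik takes one-fifth of 1,350,000 = 270,000. The remaining 1,080,000 passes to the descendants.
The descendants' portion (1,080,000) is divided at the children's generation into 3 shares of 360,000. Mireille takes 360,000. The 2 shares of the deceased (Verity and Sibyl) are combined into a pool of 720,000.
That pool (720,000) is divided at the grandchildren's generation into 6 shares of 120,000. Ulla, Anna, Gwendolyn, Uzoma, and Ximena each take 120,000. The remaining share for the deceased Amira (120,000) is carried to the next generation.
That pool (120,000) passes entirely to Zane, the sole taker at the great-grandchildren's generation.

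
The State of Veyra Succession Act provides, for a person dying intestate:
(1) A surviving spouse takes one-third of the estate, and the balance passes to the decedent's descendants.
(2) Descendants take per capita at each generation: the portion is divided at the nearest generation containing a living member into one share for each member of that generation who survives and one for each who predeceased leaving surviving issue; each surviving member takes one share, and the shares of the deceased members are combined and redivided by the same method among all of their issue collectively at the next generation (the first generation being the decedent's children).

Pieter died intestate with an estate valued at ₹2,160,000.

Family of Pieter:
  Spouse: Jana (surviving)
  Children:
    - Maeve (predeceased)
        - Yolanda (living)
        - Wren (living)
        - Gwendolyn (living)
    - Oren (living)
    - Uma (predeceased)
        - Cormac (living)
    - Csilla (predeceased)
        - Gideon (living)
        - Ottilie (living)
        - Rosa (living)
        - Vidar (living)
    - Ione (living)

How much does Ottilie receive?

Ottilie receives ₹108,000.

Jana takes one-third of ₹2,160,000 = ₹720,000. The remaining ₹1,440,000 passes to the descendants.
The descendants' portion (₹1,440,000) is divided at the children's generation into 5 shares of ₹288,000. Oren and Ione each take ₹288,000. The 3 shares of the deceased (Maeve, Uma, and Csilla) are combined into a pool of ₹864,000.
That pool (₹864,000) is divided at the grandchildren's generation equally among Yolanda, Wren, Gwendolyn, Cormac, Gideon, Ottilie, Rosa, and Vidar: ₹108,000 each.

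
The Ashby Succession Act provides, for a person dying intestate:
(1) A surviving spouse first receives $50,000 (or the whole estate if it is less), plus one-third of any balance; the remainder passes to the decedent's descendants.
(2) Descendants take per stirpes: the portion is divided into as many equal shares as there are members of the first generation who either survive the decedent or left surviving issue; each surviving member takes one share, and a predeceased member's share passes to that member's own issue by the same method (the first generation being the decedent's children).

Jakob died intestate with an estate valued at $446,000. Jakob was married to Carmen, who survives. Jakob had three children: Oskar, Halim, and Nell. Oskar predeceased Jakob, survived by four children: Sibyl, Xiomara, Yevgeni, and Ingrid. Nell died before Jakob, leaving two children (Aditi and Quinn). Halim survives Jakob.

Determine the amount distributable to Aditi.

Carmen first takes $50,000, leaving a balance of $396,000. Carmen then takes one-third of the balance ($132,000), for a total of $182,000. The remaining $264,000 passes to the descendants.
The descendants' portion ($264,000) is divided into 3 shares of $88,000: Halim takes $88,000; Oskar's $88,000 share passes to Oskar's issue; Nell's $88,000 share passes to Nell's issue.
Oskar's share ($88,000) is divided into 4 shares of $22,000: Sibyl, Xiomara, Yevgeni, and Ingrid each take $22,000.
Nell's share ($88,000) is divided into 2 shares of $44,000: Aditi and Quinn each take $44,000.

Aditi receives $44,000.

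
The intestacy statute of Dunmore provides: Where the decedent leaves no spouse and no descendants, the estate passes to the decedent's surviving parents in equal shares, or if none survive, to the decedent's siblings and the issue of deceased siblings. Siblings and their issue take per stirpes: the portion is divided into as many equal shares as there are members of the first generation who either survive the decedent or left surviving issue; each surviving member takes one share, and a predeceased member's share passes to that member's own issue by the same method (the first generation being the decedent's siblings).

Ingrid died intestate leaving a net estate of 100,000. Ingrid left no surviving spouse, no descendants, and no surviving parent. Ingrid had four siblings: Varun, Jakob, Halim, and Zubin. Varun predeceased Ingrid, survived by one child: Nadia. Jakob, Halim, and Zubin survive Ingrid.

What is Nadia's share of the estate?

Nadia receives 25,000.

The entire 100,000 passes to the siblings and their issue.
That amount (100,000) is divided into 4 shares of 25,000: Jakob, Halim, and Zubin each take 25,000; Varun's 25,000 share passes to Varun's issue.
Varun's share (25,000) passes entirely to Nadia.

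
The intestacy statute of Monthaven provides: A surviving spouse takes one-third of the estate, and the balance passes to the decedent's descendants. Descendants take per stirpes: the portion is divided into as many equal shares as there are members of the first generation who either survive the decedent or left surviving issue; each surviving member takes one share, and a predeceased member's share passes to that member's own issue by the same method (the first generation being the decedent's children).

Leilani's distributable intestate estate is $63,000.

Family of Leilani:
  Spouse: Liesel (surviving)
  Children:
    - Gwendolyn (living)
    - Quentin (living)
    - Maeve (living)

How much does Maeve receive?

Maeve receives $14,000.

Liesel takes one-third of $63,000 = $21,000. The remaining $42,000 passes to the descendants.
The descendants' portion ($42,000) is divided into 3 shares of $14,000: Gwendolyn, Quentin, and Maeve each take $14,000.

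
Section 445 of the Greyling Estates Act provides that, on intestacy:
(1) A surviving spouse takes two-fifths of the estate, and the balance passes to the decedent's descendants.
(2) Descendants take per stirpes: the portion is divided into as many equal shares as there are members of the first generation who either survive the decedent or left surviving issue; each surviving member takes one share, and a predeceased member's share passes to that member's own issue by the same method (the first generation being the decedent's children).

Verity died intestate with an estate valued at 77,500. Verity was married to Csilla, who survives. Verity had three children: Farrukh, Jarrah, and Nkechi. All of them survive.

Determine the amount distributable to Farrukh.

Csilla takes two-fifths of 77,500 = 31,000. The remaining 46,500 passes to the descendants.
The descendants' portion (46,500) is divided into 3 shares of 15,500: Farrukh, Jarrah, and Nkechi each take 15,500.

Farrukh receives 15,500.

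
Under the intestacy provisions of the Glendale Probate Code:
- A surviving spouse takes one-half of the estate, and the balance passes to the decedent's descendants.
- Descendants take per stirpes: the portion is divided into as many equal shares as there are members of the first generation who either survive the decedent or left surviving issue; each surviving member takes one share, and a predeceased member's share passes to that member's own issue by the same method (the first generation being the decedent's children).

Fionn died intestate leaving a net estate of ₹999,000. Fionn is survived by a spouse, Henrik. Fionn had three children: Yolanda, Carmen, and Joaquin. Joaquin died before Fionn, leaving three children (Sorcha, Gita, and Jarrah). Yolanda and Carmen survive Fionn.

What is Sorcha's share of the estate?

Sorcha receives ₹55,500.

Henrik takes one-half of ₹999,000 = ₹499,500. The remaining ₹499,500 passes to the descendants.
The descendants' portion (₹499,500) is divided into 3 shares of ₹166,500: Yolanda and Carmen each take ₹166,500; Joaquin's ₹166,500 share passes to Joaquin's issue.
Joaquin's share (₹166,500) is divided into 3 shares of ₹55,500: Sorcha, Gita, and Jarrah each take ₹55,500.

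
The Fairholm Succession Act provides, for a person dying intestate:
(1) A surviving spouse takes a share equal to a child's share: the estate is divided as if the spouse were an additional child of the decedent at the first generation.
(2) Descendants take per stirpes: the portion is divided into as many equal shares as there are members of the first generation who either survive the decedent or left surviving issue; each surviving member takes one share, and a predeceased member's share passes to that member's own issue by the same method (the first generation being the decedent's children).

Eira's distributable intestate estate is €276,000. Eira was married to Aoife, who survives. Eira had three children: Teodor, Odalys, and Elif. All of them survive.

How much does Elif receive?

Elif receives €69,000.

The spouse counts as an additional share at the children's level, so there are 4 primary shares of €69,000. Aoife takes one such share (€69,000).
The children's combined portion (€207,000) is divided into 3 shares of €69,000: Teodor, Odalys, and Elif each take €69,000.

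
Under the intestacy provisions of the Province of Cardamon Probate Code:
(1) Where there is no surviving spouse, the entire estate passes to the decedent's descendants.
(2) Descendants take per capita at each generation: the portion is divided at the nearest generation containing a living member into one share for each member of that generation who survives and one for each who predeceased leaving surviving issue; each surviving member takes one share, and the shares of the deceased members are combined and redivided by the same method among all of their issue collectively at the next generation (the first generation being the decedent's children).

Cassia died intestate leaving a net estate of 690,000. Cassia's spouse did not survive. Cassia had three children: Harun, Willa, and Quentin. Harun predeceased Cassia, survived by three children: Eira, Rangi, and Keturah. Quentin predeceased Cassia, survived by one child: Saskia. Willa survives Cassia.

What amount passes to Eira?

Eira receives 115,000.

The entire 690,000 passes to the descendants.
That amount (690,000) is divided at the children's generation into 3 shares of 230,000. Willa takes 230,000. The 2 shares of the deceased (Harun and Quentin) are combined into a pool of 460,000.
That pool (460,000) is divided at the grandchildren's generation equally among Eira, Rangi, Keturah, and Saskia: 115,000 each.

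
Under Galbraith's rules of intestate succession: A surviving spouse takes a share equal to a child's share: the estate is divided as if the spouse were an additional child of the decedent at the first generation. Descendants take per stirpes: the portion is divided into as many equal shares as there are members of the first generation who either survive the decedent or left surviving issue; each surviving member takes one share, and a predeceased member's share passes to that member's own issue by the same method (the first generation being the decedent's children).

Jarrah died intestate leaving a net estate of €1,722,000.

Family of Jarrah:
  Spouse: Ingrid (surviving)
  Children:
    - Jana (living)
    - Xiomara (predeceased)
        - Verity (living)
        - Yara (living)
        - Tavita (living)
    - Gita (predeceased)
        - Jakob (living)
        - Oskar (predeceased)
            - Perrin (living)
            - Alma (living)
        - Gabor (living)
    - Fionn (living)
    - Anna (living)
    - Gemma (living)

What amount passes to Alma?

The spouse counts as an additional share at the children's level, so there are 7 primary shares of €246,000. Ingrid takes one such share (€246,000).
The children's combined portion (€1,476,000) is divided into 6 shares of €246,000: Jana, Fionn, Anna, and Gemma each take €246,000; Xiomara's €246,000 share passes to Xiomara's issue; Gita's €246,000 share passes to Gita's issue.
Xiomara's share (€246,000) is divided into 3 shares of €82,000: Verity, Yara, and Tavita each take €82,000.
Gita's share (€246,000) is divided into 3 shares of €82,000: Jakob and Gabor each take €82,000; Oskar's €82,000 share passes to Oskar's issue.
Oskar's share (€82,000) is divided into 2 shares of €41,000: Perrin and Alma each take €41,000.

Alma receives €41,000.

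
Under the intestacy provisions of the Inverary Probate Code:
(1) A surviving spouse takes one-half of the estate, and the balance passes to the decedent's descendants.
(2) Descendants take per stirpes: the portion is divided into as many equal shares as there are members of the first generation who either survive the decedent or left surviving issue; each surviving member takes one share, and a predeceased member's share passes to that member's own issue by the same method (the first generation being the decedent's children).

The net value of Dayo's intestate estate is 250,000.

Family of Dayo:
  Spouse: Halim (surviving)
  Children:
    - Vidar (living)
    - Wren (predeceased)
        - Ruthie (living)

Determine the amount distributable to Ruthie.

Halim takes one-half of 250,000 = 125,000. The remaining 125,000 passes to the descendants.
The descendants' portion (125,000) is divided into 2 shares of 62,500: Vidar takes 62,500; Wren's 62,500 share passes to Wren's issue.
Wren's share (62,500) passes entirely to Ruthie.

Ruthie receives 62,500.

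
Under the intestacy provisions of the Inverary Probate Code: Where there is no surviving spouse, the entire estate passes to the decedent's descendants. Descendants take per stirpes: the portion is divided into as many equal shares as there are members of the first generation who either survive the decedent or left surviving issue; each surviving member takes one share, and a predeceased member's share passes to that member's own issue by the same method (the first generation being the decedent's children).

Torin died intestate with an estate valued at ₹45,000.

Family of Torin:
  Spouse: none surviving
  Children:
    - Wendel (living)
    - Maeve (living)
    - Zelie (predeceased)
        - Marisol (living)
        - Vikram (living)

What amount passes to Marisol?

The entire ₹45,000 passes to the descendants.
That amount (₹45,000) is divided into 3 shares of ₹15,000: Wendel and Maeve each take ₹15,000; Zelie's ₹15,000 share passes to Zelie's issue.
Zelie's share (₹15,000) is divided into 2 shares of ₹7,500: Marisol and Vikram each take ₹7,500.

Marisol receives ₹7,500.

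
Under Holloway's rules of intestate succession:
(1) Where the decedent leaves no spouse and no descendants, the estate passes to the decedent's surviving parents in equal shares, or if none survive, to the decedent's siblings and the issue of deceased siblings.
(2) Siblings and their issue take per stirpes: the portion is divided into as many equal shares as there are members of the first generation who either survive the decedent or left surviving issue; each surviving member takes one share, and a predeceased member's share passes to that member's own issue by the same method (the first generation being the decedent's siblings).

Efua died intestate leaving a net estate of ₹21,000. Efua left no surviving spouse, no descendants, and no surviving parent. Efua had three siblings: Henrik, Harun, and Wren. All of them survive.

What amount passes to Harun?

The entire ₹21,000 passes to the siblings and their issue.
That amount (₹21,000) is divided into 3 shares of ₹7,000: Henrik, Harun, and Wren each take ₹7,000.

Harun receives ₹7,000.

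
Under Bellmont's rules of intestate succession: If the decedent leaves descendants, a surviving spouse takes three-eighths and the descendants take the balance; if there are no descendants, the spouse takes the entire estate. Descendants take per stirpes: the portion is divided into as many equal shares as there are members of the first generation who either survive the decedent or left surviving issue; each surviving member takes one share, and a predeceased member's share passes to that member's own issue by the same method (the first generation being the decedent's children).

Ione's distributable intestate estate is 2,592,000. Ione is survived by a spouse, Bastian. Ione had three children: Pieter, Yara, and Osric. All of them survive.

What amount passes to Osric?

Bastian takes three-eighths of 2,592,000 = 972,000. The remaining 1,620,000 passes to the descendants.
The descendants' portion (1,620,000) is divided into 3 shares of 540,000: Pieter, Yara, and Osric each take 540,000.

Osric receives 540,000.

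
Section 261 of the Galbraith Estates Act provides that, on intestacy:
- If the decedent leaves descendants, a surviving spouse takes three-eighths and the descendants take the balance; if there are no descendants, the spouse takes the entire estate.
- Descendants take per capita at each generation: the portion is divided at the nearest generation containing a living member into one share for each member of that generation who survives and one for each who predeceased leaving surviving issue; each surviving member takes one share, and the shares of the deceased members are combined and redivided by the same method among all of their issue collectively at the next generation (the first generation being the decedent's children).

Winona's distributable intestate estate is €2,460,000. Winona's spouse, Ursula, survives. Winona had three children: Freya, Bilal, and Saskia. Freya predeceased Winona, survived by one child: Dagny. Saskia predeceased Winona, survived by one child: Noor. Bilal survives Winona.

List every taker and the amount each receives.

Ursula: €922,500; Dagny: €512,500; Bilal: €512,500; Noor: €512,500

Ursula takes three-eighths of €2,460,000 = €922,500. The remaining €1,537,500 passes to the descendants.
The descendants' portion (€1,537,500) is divided at the children's generation into 3 shares of €512,500. Bilal takes €512,500. The 2 shares of the deceased (Freya and Saskia) are combined into a pool of €1,025,000.
That pool (€1,025,000) is divided at the grandchildren's generation equally among Dagny and Noor: €512,500 each.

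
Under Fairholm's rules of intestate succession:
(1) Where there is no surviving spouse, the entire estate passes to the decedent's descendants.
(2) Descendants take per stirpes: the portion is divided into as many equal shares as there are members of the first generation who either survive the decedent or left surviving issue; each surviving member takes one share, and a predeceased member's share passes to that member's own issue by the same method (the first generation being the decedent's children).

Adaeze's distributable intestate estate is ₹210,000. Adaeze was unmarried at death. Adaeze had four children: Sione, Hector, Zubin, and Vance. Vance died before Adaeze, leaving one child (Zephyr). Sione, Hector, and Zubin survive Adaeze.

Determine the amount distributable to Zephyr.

Zephyr receives ₹52,500.

The entire ₹210,000 passes to the descendants.
That amount (₹210,000) is divided into 4 shares of ₹52,500: Sione, Hector, and Zubin each take ₹52,500; Vance's ₹52,500 share passes to Vance's issue.
Vance's share (₹52,500) passes entirely to Zephyr.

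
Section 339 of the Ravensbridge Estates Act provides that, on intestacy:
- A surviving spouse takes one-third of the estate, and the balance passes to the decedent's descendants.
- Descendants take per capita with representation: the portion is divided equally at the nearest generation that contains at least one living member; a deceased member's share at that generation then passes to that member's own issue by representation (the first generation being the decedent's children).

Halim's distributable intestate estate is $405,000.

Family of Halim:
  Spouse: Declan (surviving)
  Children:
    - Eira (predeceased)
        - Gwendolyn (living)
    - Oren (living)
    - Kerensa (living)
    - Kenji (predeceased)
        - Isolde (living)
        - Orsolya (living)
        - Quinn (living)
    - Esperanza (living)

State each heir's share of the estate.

Declan: $135,000; Gwendolyn: $54,000; Oren: $54,000; Kerensa: $54,000; Isolde: $18,000; Orsolya: $18,000; Quinn: $18,000; Esperanza: $54,000

Declan takes one-third of $405,000 = $135,000. The remaining $270,000 passes to the descendants.
The descendants' portion ($270,000) is divided into 5 shares of $54,000: Oren, Kerensa, and Esperanza each take $54,000; Eira's $54,000 share passes to Eira's issue; Kenji's $54,000 share passes to Kenji's issue.
Eira's share ($54,000) passes entirely to Gwendolyn.
Kenji's share ($54,000) is divided into 3 shares of $18,000: Isolde, Orsolya, and Quinn each take $18,000.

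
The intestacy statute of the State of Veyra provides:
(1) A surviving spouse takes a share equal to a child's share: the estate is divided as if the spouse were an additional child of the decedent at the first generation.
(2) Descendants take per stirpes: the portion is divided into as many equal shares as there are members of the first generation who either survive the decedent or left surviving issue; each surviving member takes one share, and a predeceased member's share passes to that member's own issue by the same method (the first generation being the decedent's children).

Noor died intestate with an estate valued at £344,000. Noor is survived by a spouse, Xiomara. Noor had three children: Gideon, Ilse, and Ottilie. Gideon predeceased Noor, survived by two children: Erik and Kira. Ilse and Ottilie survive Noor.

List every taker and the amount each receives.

The spouse counts as an additional share at the children's level, so there are 4 primary shares of £86,000. Xiomara takes one such share (£86,000).
The children's combined portion (£258,000) is divided into 3 shares of £86,000: Ilse and Ottilie each take £86,000; Gideon's £86,000 share passes to Gideon's issue.
Gideon's share (£86,000) is divided into 2 shares of £43,000: Erik and Kira each take £43,000.

Xiomara: £86,000; Erik: £43,000; Kira: £43,000; Ilse: £86,000; Ottilie: £86,000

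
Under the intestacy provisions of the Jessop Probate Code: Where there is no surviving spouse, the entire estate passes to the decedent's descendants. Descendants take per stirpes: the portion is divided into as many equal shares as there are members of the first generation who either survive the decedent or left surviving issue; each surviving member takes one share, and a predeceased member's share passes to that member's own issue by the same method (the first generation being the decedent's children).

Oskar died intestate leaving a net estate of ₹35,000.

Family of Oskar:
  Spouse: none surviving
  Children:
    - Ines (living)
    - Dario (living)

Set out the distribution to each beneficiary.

Ines: ₹17,500; Dario: ₹17,500

The entire ₹35,000 passes to the descendants.
That amount (₹35,000) is divided into 2 shares of ₹17,500: Ines and Dario each take ₹17,500.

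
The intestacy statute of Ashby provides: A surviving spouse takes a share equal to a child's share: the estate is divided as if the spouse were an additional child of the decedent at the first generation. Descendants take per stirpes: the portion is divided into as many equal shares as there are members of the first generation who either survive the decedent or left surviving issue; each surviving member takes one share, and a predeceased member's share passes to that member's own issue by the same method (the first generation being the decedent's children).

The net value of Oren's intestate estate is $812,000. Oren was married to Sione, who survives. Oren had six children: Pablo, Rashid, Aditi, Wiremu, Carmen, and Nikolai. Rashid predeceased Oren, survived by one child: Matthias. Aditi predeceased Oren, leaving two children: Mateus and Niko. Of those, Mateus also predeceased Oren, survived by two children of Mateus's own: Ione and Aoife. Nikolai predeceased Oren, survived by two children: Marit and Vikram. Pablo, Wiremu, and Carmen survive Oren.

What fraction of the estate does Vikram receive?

The spouse counts as an additional share at the children's level, so there are 7 primary shares of $116,000. Sione takes one such share ($116,000).
The children's combined portion ($696,000) is divided into 6 shares of $116,000: Pablo, Wiremu, and Carmen each take $116,000; Rashid's $116,000 share passes to Rashid's issue; Aditi's $116,000 share passes to Aditi's issue; Nikolai's $116,000 share passes to Nikolai's issue.
Rashid's share ($116,000) passes entirely to Matthias.
Aditi's share ($116,000) is divided into 2 shares of $58,000: Niko takes $58,000; Mateus's $58,000 share passes to Mateus's issue.
Mateus's share ($58,000) is divided into 2 shares of $29,000: Ione and Aoife each take $29,000.
Nikolai's share ($116,000) is divided into 2 shares of $58,000: Marit and Vikram each take $58,000.

Vikram receives 1/14 of the estate.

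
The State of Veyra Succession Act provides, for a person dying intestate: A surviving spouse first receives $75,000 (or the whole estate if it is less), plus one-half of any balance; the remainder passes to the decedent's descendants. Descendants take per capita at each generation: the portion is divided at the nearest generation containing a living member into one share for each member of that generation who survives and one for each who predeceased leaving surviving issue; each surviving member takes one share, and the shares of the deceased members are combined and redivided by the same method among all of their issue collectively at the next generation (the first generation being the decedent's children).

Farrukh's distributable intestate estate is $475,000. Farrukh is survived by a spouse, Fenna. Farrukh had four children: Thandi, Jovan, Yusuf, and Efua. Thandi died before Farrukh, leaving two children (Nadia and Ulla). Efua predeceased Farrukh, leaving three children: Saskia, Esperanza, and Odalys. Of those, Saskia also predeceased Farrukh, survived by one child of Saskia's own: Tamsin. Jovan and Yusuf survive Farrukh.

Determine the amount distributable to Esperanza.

Fenna first takes $75,000, leaving a balance of $400,000. Fenna then takes one-half of the balance ($200,000), for a total of $275,000. The remaining $200,000 passes to the descendants.
The descendants' portion ($200,000) is divided at the children's generation into 4 shares of $50,000. Jovan and Yusuf each take $50,000. The 2 shares of the deceased (Thandi and Efua) are combined into a pool of $100,000.
That pool ($100,000) is divided at the grandchildren's generation into 5 shares of $20,000. Nadia, Ulla, Esperanza, and Odalys each take $20,000. The remaining share for the deceased Saskia ($20,000) is carried to the next generation.
That pool ($20,000) passes entirely to Tamsin, the sole taker at the great-grandchildren's generation.

Esperanza receives $20,000.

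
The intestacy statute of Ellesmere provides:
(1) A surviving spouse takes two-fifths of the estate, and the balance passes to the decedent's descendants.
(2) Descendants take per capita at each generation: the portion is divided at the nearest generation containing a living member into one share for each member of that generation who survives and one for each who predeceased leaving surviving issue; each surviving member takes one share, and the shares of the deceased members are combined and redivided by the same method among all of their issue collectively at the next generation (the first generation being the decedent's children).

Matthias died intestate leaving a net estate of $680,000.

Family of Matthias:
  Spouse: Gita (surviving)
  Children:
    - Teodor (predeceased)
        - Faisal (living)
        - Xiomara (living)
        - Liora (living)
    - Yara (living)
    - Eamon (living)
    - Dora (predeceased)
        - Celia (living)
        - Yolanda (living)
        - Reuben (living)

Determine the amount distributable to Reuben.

Gita takes two-fifths of $680,000 = $272,000. The remaining $408,000 passes to the descendants.
The descendants' portion ($408,000) is divided at the children's generation into 4 shares of $102,000. Yara and Eamon each take $102,000. The 2 shares of the deceased (Teodor and Dora) are combined into a pool of $204,000.
That pool ($204,000) is divided at the grandchildren's generation equally among Faisal, Xiomara, Liora, Celia, Yolanda, and Reuben: $34,000 each.

Reuben receives $34,000.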